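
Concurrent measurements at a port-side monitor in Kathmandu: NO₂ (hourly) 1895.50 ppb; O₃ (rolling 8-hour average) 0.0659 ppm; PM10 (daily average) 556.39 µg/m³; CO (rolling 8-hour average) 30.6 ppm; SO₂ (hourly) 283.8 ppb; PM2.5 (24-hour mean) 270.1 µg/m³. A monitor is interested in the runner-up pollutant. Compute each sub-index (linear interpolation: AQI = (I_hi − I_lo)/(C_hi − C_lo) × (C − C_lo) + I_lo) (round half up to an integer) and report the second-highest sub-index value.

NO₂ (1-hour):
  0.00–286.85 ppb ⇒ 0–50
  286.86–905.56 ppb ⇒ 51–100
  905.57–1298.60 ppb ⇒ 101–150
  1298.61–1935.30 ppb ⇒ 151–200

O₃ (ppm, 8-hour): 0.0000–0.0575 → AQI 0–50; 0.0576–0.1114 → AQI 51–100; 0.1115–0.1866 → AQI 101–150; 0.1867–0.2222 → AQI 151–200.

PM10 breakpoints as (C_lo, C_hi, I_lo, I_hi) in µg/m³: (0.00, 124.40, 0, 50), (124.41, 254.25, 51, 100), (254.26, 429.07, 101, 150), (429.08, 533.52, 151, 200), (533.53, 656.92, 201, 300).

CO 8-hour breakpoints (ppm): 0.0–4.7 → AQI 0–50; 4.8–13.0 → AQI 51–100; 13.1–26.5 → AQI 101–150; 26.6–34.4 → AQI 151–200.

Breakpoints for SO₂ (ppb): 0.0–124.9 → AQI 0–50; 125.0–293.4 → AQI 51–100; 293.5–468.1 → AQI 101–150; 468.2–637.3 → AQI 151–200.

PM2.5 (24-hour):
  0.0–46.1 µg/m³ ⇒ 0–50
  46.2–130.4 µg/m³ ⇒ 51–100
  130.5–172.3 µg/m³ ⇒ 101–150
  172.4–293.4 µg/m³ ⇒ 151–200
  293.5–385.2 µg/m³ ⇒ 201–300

197

NO₂: 1895.50 lies in 1298.61–1935.30, so I_lo=151, I_hi=200, C_lo=1298.61, C_hi=1935.30.
(200−151)/(1935.30−1298.61) × (1895.50−1298.61) + 151 = 49/636.69 × 596.89 + 151 ≈ 196.94 → 197.
O₃: row 0.0576–0.1114 (AQI 51–100). (100−51)·(0.0659−0.0576)/(0.1114−0.0576) + 51 = 49·0.0083/0.0538 + 51 ≈ 58.56 → 59.
PM10: 556.39 ∈ [533.53, 656.92] ↔ index [201, 300].
201 + (556.39−533.53)·(300−201)/(656.92−533.53) = 201 + 22.86·99/123.39 ≈ 219.34, so AQI = 219.
CO: row 26.6–34.4 (AQI 151–200). (200−151)·(30.6−26.6)/(34.4−26.6) + 151 = 49·4.0/7.8 + 151 ≈ 176.13 → 176.
SO₂: 283.8 ∈ [125.0, 293.4] ↔ index [51, 100].
51 + (283.8−125.0)·(100−51)/(293.4−125.0) = 51 + 158.8·49/168.4 ≈ 97.21, so AQI = 97.
PM2.5: 270.1 lies in 172.4–293.4, so I_lo=151, I_hi=200, C_lo=172.4, C_hi=293.4.
(200−151)/(293.4−172.4) × (270.1−172.4) + 151 = 49/121.0 × 97.7 + 151 ≈ 190.56 → 191.
Sub-indices: NO₂→197, O₃→59, PM10→219, CO→176, SO₂→97, PM2.5→191. Ranked high→low: 219, 197, 191, 176, 97, 59. Second-highest sub-index = 197.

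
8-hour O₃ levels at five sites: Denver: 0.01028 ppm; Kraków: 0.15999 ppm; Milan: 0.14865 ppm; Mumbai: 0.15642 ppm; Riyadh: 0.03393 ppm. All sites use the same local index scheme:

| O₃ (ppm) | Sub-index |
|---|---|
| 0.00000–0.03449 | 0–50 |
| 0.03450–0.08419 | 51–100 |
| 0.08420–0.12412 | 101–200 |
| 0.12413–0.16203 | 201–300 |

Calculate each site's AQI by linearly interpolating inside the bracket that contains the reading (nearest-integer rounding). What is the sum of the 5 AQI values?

909

Denver: 0.01028 ∈ [0.00000, 0.03449] ↔ index [0, 50].
0 + (0.01028−0.00000)·(50−0)/(0.03449−0.00000) = 0 + 0.01028·50/0.03449 ≈ 14.90, so AQI = 15.
Kraków 0.15999: bracket 0.12413–0.16203 → index 201–300; slope 99/0.03790, offset 0.03586.
AQI = 201 + 99/0.03790·0.03586 ≈ 294.67 ⇒ 295.
Milan 0.14865: bracket 0.12413–0.16203 → index 201–300; slope 99/0.03790, offset 0.02452.
AQI = 201 + 99/0.03790·0.02452 ≈ 265.05 ⇒ 265.
Mumbai: 0.15642 ∈ [0.12413, 0.16203] ↔ index [201, 300].
201 + (0.15642−0.12413)·(300−201)/(0.16203−0.12413) = 201 + 0.03229·99/0.03790 ≈ 285.35, so AQI = 285.
Riyadh: 0.03393 lies in 0.00000–0.03449, so I_lo=0, I_hi=50, C_lo=0.00000, C_hi=0.03449.
(50−0)/(0.03449−0.00000) × (0.03393−0.00000) + 0 = 50/0.03449 × 0.03393 + 0 ≈ 49.19 → 49.
AQIs: Denver=15, Kraków=295, Milan=265, Mumbai=285, Riyadh=49. Sum = 15 + 295 + 265 + 285 + 49 = 909.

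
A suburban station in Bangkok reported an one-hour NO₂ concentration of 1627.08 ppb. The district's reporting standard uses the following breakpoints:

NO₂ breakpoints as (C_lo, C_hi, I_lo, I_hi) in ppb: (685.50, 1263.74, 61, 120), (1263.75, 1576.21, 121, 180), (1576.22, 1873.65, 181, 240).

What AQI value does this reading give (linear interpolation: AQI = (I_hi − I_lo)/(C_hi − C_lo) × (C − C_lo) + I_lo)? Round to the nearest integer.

191

NO₂: row 1576.22–1873.65 (AQI 181–240). (240−181)·(1627.08−1576.22)/(1873.65−1576.22) + 181 = 59·50.86/297.43 + 181 ≈ 191.09 → 191.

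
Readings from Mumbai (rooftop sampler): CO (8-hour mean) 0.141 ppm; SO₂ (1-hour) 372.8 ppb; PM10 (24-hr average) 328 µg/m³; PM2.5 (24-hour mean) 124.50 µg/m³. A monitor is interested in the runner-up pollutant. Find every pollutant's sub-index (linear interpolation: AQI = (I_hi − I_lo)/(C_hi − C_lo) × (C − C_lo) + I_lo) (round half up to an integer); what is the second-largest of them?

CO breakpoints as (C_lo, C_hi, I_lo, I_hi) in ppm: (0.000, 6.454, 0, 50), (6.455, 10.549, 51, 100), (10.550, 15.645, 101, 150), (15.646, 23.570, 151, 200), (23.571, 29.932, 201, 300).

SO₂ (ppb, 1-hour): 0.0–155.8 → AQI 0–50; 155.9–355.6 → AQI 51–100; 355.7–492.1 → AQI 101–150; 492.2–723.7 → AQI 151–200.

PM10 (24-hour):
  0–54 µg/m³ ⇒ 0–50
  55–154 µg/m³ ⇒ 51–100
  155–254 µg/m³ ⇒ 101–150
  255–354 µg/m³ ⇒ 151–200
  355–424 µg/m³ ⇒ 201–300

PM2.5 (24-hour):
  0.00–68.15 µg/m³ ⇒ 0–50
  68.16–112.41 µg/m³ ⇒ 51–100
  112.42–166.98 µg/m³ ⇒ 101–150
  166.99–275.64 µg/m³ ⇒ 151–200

CO: 0.141 ∈ [0.000, 6.454] ↔ index [0, 50].
0 + (0.141−0.000)·(50−0)/(6.454−0.000) = 0 + 0.141·50/6.454 ≈ 1.09, so AQI = 1.
SO₂ 372.8: bracket 355.7–492.1 → index 101–150; slope 49/136.4, offset 17.1.
AQI = 101 + 49/136.4·17.1 ≈ 107.14 ⇒ 107.
PM10: 328 ∈ [255, 354] ↔ index [151, 200].
151 + (328−255)·(200−151)/(354−255) = 151 + 73·49/99 ≈ 187.13, so AQI = 187.
PM2.5: 124.50 ∈ [112.42, 166.98] ↔ index [101, 150].
101 + (124.50−112.42)·(150−101)/(166.98−112.42) = 101 + 12.08·49/54.56 ≈ 111.85, so AQI = 112.
Sub-indices: CO→1, SO₂→107, PM10→187, PM2.5→112. Ranked high→low: 187, 112, 107, 1. Second-highest sub-index = 112.

112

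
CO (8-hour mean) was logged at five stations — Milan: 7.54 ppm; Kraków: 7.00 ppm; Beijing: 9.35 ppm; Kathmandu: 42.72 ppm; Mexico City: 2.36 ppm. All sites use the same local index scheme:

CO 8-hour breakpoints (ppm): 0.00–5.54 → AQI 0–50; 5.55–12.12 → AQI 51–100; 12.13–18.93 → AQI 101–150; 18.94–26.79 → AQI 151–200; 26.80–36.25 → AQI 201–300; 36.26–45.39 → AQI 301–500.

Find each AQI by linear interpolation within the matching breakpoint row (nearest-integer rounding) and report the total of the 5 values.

Milan 7.54: bracket 5.55–12.12 → index 51–100; slope 49/6.57, offset 1.99.
AQI = 51 + 49/6.57·1.99 ≈ 65.84 ⇒ 66.
Kraków: 7.00 ∈ [5.55, 12.12] ↔ index [51, 100].
51 + (7.00−5.55)·(100−51)/(12.12−5.55) = 51 + 1.45·49/6.57 ≈ 61.81, so AQI = 62.
Beijing: 9.35 lies in 5.55–12.12, so I_lo=51, I_hi=100, C_lo=5.55, C_hi=12.12.
(100−51)/(12.12−5.55) × (9.35−5.55) + 51 = 49/6.57 × 3.80 + 51 ≈ 79.34 → 79.
Kathmandu: 42.72 ∈ [36.26, 45.39] ↔ index [301, 500].
301 + (42.72−36.26)·(500−301)/(45.39−36.26) = 301 + 6.46·199/9.13 ≈ 441.80, so AQI = 442.
Mexico City: 2.36 lies in 0.00–5.54, so I_lo=0, I_hi=50, C_lo=0.00, C_hi=5.54.
(50−0)/(5.54−0.00) × (2.36−0.00) + 0 = 50/5.54 × 2.36 + 0 ≈ 21.30 → 21.
AQIs: Milan=66, Kraków=62, Beijing=79, Kathmandu=442, Mexico City=21. Sum = 66 + 62 + 79 + 442 + 21 = 670.

670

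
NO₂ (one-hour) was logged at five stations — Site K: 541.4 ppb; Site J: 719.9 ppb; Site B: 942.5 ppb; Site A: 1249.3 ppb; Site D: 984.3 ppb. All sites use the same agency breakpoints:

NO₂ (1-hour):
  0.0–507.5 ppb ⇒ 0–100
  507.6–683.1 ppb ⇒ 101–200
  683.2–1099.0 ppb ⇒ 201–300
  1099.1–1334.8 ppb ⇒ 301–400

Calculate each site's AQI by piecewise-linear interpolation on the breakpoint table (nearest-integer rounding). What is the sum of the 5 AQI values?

Site K: 541.4 lies in 507.6–683.1, so I_lo=101, I_hi=200, C_lo=507.6, C_hi=683.1.
(200−101)/(683.1−507.6) × (541.4−507.6) + 101 = 99/175.5 × 33.8 + 101 ≈ 120.07 → 120.
Site J: 719.9 lies in 683.2–1099.0, so I_lo=201, I_hi=300, C_lo=683.2, C_hi=1099.0.
(300−201)/(1099.0−683.2) × (719.9−683.2) + 201 = 99/415.8 × 36.7 + 201 ≈ 209.74 → 210.
Site B 942.5: bracket 683.2–1099.0 → index 201–300; slope 99/415.8, offset 259.3.
AQI = 201 + 99/415.8·259.3 ≈ 262.74 ⇒ 263.
Site A: row 1099.1–1334.8 (AQI 301–400). (400−301)·(1249.3−1099.1)/(1334.8−1099.1) + 301 = 99·150.2/235.7 + 301 ≈ 364.09 → 364.
Site D: 984.3 lies in 683.2–1099.0, so I_lo=201, I_hi=300, C_lo=683.2, C_hi=1099.0.
(300−201)/(1099.0−683.2) × (984.3−683.2) + 201 = 99/415.8 × 301.1 + 201 ≈ 272.69 → 273.
AQIs: Site K=120, Site J=210, Site B=263, Site A=364, Site D=273. Sum = 120 + 210 + 263 + 364 + 273 = 1230.

1230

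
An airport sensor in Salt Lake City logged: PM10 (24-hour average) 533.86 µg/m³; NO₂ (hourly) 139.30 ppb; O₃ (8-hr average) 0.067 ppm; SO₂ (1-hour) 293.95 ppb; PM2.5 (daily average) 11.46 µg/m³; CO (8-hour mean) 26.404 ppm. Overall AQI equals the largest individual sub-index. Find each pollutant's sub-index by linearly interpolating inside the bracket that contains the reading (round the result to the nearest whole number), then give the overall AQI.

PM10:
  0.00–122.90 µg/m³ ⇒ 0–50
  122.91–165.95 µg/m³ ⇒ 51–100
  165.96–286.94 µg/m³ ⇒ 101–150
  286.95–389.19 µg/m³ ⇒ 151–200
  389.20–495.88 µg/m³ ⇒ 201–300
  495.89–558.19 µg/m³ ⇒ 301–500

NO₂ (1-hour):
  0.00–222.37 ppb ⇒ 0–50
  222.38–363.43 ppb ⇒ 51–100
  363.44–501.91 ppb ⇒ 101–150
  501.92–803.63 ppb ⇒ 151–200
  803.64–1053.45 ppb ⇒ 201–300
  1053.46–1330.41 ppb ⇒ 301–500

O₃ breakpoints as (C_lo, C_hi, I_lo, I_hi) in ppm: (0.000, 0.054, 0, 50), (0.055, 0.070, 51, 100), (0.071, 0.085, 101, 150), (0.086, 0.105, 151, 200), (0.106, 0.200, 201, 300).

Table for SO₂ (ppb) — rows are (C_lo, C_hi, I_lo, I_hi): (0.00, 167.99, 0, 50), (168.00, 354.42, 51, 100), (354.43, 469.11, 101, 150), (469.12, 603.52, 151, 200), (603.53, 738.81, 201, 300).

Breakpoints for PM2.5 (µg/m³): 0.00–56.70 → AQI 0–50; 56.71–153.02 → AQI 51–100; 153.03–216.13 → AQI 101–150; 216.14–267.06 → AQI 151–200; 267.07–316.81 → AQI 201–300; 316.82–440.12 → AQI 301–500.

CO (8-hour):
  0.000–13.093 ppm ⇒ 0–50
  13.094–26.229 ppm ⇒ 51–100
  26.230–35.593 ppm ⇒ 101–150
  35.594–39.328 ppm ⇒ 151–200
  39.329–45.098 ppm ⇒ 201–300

422

PM10: row 495.89–558.19 (AQI 301–500). (500−301)·(533.86−495.89)/(558.19−495.89) + 301 = 199·37.97/62.30 + 301 ≈ 422.28 → 422.
NO₂: 139.30 lies in 0.00–222.37, so I_lo=0, I_hi=50, C_lo=0.00, C_hi=222.37.
(50−0)/(222.37−0.00) × (139.30−0.00) + 0 = 50/222.37 × 139.30 + 0 ≈ 31.32 → 31.
O₃: 0.067 ∈ [0.055, 0.070] ↔ index [51, 100].
51 + (0.067−0.055)·(100−51)/(0.070−0.055) = 51 + 0.012·49/0.015 ≈ 90.20, so AQI = 90.
SO₂ 293.95: bracket 168.00–354.42 → index 51–100; slope 49/186.42, offset 125.95.
AQI = 51 + 49/186.42·125.95 ≈ 84.11 ⇒ 84.
PM2.5: row 0.00–56.70 (AQI 0–50). (50−0)·(11.46−0.00)/(56.70−0.00) + 0 = 50·11.46/56.70 + 0 ≈ 10.11 → 10.
CO: 26.404 lies in 26.230–35.593, so I_lo=101, I_hi=150, C_lo=26.230, C_hi=35.593.
(150−101)/(35.593−26.230) × (26.404−26.230) + 101 = 49/9.363 × 0.174 + 101 ≈ 101.91 → 102.
Sub-indices: PM10→422, NO₂→31, O₃→90, SO₂→84, PM2.5→10, CO→102. Overall AQI = max = 422; dominant pollutant is PM10.
AQI 422: Hazardous.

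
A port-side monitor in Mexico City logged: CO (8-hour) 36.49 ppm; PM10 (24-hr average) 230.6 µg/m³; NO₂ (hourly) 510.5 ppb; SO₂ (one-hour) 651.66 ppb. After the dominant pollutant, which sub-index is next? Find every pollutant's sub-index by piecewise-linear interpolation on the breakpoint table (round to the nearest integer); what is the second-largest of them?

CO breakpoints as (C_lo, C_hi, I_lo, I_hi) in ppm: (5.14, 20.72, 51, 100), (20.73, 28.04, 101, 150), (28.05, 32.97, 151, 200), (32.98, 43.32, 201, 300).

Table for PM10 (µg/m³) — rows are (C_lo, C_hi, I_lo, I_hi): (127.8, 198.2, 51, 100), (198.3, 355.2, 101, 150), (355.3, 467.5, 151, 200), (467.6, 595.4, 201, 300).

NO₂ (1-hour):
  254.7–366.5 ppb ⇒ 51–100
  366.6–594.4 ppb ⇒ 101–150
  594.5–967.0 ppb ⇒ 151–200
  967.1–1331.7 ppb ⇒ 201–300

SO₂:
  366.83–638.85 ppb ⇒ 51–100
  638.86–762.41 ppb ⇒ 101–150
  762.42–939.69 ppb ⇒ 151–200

CO 36.49: bracket 32.98–43.32 → index 201–300; slope 99/10.34, offset 3.51.
AQI = 201 + 99/10.34·3.51 ≈ 234.61 ⇒ 235.
PM10: row 198.3–355.2 (AQI 101–150). (150−101)·(230.6−198.3)/(355.2−198.3) + 101 = 49·32.3/156.9 + 101 ≈ 111.09 → 111.
NO₂: 510.5 ∈ [366.6, 594.4] ↔ index [101, 150].
101 + (510.5−366.6)·(150−101)/(594.4−366.6) = 101 + 143.9·49/227.8 ≈ 131.95, so AQI = 132.
SO₂ 651.66: bracket 638.86–762.41 → index 101–150; slope 49/123.55, offset 12.80.
AQI = 101 + 49/123.55·12.80 ≈ 106.08 ⇒ 106.
Sub-indices: CO→235, PM10→111, NO₂→132, SO₂→106. Ranked high→low: 235, 132, 111, 106. Second-highest sub-index = 132.

132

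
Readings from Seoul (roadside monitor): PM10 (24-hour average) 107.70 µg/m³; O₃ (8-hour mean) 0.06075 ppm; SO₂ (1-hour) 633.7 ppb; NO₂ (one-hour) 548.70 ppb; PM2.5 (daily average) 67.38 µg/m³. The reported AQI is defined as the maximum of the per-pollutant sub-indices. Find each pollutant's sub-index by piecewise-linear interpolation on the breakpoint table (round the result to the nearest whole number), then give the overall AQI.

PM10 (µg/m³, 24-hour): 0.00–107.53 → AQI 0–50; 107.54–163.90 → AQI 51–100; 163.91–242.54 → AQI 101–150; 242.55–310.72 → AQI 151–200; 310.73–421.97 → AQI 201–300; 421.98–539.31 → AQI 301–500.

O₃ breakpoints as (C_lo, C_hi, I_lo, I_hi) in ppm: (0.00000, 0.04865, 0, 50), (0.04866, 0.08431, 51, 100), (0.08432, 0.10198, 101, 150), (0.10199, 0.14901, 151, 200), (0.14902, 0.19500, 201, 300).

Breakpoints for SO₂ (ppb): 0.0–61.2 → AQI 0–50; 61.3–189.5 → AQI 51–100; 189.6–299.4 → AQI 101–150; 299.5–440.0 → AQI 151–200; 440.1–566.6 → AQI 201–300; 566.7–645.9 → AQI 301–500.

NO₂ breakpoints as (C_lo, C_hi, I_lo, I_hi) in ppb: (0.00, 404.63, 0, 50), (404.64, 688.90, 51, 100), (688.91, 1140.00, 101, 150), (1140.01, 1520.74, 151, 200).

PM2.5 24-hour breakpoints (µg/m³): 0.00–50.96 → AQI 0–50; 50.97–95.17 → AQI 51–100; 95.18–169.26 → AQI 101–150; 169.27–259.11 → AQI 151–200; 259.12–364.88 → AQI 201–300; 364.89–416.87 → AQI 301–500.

469

PM10: 107.70 ∈ [107.54, 163.90] ↔ index [51, 100].
51 + (107.70−107.54)·(100−51)/(163.90−107.54) = 51 + 0.16·49/56.36 ≈ 51.14, so AQI = 51.
O₃ 0.06075: bracket 0.04866–0.08431 → index 51–100; slope 49/0.03565, offset 0.01209.
AQI = 51 + 49/0.03565·0.01209 ≈ 67.62 ⇒ 68.
SO₂ 633.7: bracket 566.7–645.9 → index 301–500; slope 199/79.2, offset 67.0.
AQI = 301 + 199/79.2·67.0 ≈ 469.35 ⇒ 469.
NO₂: row 404.64–688.90 (AQI 51–100). (100−51)·(548.70−404.64)/(688.90−404.64) + 51 = 49·144.06/284.26 + 51 ≈ 75.83 → 76.
PM2.5: 67.38 ∈ [50.97, 95.17] ↔ index [51, 100].
51 + (67.38−50.97)·(100−51)/(95.17−50.97) = 51 + 16.41·49/44.20 ≈ 69.19, so AQI = 69.
Sub-indices: PM10→51, O₃→68, SO₂→469, NO₂→76, PM2.5→69. Overall AQI = max = 469; dominant pollutant is SO₂.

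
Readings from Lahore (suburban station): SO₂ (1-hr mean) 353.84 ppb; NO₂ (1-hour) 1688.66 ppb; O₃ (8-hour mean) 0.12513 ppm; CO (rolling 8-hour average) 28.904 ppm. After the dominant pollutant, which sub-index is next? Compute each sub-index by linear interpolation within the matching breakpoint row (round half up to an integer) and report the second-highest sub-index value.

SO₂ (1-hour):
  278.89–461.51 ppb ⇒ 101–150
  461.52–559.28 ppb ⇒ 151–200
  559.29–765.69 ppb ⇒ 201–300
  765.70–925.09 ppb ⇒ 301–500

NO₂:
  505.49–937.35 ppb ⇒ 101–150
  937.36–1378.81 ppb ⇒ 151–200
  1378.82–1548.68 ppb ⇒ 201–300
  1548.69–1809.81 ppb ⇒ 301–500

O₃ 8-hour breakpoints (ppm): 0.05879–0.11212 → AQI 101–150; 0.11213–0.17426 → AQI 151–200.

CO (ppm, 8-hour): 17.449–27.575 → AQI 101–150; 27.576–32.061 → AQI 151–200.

SO₂: 353.84 ∈ [278.89, 461.51] ↔ index [101, 150].
101 + (353.84−278.89)·(150−101)/(461.51−278.89) = 101 + 74.95·49/182.62 ≈ 121.11, so AQI = 121.
NO₂: row 1548.69–1809.81 (AQI 301–500). (500−301)·(1688.66−1548.69)/(1809.81−1548.69) + 301 = 199·139.97/261.12 + 301 ≈ 407.67 → 408.
O₃: row 0.11213–0.17426 (AQI 151–200). (200−151)·(0.12513−0.11213)/(0.17426−0.11213) + 151 = 49·0.01300/0.06213 + 151 ≈ 161.25 → 161.
CO 28.904: bracket 27.576–32.061 → index 151–200; slope 49/4.485, offset 1.328.
AQI = 151 + 49/4.485·1.328 ≈ 165.51 ⇒ 166.
Sub-indices: SO₂→121, NO₂→408, O₃→161, CO→166. Ranked high→low: 408, 166, 161, 121. Second-highest sub-index = 166.

166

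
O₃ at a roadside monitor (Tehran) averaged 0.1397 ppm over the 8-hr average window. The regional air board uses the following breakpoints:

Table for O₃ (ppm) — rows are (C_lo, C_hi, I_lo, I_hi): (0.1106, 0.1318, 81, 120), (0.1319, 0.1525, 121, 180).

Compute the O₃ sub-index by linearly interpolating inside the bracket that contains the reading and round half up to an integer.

O₃ 0.1397: bracket 0.1319–0.1525 → index 121–180; slope 59/0.0206, offset 0.0078.
AQI = 121 + 59/0.0206·0.0078 ≈ 143.34 ⇒ 143.

143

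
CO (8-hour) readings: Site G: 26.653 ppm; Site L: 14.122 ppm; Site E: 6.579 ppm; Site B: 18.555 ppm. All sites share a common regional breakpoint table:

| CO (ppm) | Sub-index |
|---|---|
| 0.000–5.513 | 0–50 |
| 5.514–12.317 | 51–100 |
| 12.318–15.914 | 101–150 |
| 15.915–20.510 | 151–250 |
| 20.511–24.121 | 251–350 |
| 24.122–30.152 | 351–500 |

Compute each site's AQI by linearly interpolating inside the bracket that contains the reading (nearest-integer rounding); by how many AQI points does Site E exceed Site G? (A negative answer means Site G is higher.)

Site G: 26.653 lies in 24.122–30.152, so I_lo=351, I_hi=500, C_lo=24.122, C_hi=30.152.
(500−351)/(30.152−24.122) × (26.653−24.122) + 351 = 149/6.030 × 2.531 + 351 ≈ 413.54 → 414.
Site L: row 12.318–15.914 (AQI 101–150). (150−101)·(14.122−12.318)/(15.914−12.318) + 101 = 49·1.804/3.596 + 101 ≈ 125.58 → 126.
Site E: row 5.514–12.317 (AQI 51–100). (100−51)·(6.579−5.514)/(12.317−5.514) + 51 = 49·1.065/6.803 + 51 ≈ 58.67 → 59.
Site B: 18.555 lies in 15.915–20.510, so I_lo=151, I_hi=250, C_lo=15.915, C_hi=20.510.
(250−151)/(20.510−15.915) × (18.555−15.915) + 151 = 99/4.595 × 2.640 + 151 ≈ 207.88 → 208.
AQIs: Site G=414, Site L=126, Site E=59, Site B=208. Site E (59) − Site G (414) = -355.

-355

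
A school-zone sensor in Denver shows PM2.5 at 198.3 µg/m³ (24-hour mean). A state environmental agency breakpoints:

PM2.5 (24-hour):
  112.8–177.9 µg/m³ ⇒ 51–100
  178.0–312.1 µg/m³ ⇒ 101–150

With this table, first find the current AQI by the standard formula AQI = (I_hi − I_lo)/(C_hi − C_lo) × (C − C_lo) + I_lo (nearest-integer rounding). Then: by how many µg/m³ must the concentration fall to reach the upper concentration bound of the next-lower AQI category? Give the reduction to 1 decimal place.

20.4

PM2.5 198.3: bracket 178.0–312.1 → index 101–150; slope 49/134.1, offset 20.3.
AQI = 101 + 49/134.1·20.3 ≈ 108.42 ⇒ 108.
Current AQI 108 is in the Unhealthy for Sensitive Groups range (101–150). The next-lower category tops out at AQI 100, whose upper concentration bound is 177.9 µg/m³.
Reduction needed = 198.3 − 177.9 = 20.4 µg/m³.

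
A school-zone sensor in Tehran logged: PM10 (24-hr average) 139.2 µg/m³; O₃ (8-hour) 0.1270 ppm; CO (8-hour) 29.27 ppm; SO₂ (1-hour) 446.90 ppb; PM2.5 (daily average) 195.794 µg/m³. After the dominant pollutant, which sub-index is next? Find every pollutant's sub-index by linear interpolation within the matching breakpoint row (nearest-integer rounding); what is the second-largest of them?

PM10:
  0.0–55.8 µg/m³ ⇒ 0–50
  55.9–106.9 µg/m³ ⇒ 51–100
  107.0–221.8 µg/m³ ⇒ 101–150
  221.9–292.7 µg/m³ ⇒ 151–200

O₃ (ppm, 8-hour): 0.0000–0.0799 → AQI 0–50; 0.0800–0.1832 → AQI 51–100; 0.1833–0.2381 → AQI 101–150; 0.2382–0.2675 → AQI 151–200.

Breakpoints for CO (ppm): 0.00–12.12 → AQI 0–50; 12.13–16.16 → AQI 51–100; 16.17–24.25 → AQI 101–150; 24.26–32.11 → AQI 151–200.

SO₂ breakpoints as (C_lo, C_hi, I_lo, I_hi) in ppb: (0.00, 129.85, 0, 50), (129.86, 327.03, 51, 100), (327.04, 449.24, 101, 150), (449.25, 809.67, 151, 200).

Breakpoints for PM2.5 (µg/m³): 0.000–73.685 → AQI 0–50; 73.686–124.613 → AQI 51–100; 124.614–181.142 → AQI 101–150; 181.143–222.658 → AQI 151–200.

PM10 139.2: bracket 107.0–221.8 → index 101–150; slope 49/114.8, offset 32.2.
AQI = 101 + 49/114.8·32.2 ≈ 114.74 ⇒ 115.
O₃ 0.1270: bracket 0.0800–0.1832 → index 51–100; slope 49/0.1032, offset 0.0470.
AQI = 51 + 49/0.1032·0.0470 ≈ 73.32 ⇒ 73.
CO: 29.27 lies in 24.26–32.11, so I_lo=151, I_hi=200, C_lo=24.26, C_hi=32.11.
(200−151)/(32.11−24.26) × (29.27−24.26) + 151 = 49/7.85 × 5.01 + 151 ≈ 182.27 → 182.
SO₂: 446.90 lies in 327.04–449.24, so I_lo=101, I_hi=150, C_lo=327.04, C_hi=449.24.
(150−101)/(449.24−327.04) × (446.90−327.04) + 101 = 49/122.20 × 119.86 + 101 ≈ 149.06 → 149.
PM2.5: 195.794 lies in 181.143–222.658, so I_lo=151, I_hi=200, C_lo=181.143, C_hi=222.658.
(200−151)/(222.658−181.143) × (195.794−181.143) + 151 = 49/41.515 × 14.651 + 151 ≈ 168.29 → 168.
Sub-indices: PM10→115, O₃→73, CO→182, SO₂→149, PM2.5→168. Ranked high→low: 182, 168, 149, 115, 73. Second-highest sub-index = 168.

168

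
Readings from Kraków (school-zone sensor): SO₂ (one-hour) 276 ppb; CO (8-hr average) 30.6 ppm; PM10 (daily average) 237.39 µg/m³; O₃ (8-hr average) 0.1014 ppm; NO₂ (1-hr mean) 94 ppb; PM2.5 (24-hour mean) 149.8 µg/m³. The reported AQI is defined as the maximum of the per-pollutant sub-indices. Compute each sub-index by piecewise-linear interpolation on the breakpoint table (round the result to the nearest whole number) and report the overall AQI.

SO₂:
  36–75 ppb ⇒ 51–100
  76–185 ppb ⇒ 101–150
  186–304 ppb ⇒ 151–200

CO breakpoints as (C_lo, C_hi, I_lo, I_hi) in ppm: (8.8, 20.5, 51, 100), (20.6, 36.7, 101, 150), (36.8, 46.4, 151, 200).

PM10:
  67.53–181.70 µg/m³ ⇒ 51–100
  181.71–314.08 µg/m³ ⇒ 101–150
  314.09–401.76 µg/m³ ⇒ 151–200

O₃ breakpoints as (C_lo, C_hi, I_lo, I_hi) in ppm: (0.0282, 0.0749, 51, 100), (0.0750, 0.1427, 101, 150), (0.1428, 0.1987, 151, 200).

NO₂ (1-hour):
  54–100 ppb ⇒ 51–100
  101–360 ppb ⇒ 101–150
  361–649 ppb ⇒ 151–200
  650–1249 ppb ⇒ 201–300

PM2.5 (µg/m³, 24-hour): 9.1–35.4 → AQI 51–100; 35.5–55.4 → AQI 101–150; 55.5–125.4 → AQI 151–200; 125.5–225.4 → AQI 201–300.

225

SO₂: 276 ∈ [186, 304] ↔ index [151, 200].
151 + (276−186)·(200−151)/(304−186) = 151 + 90·49/118 ≈ 188.37, so AQI = 188.
CO: 30.6 ∈ [20.6, 36.7] ↔ index [101, 150].
101 + (30.6−20.6)·(150−101)/(36.7−20.6) = 101 + 10.0·49/16.1 ≈ 131.43, so AQI = 131.
PM10: 237.39 ∈ [181.71, 314.08] ↔ index [101, 150].
101 + (237.39−181.71)·(150−101)/(314.08−181.71) = 101 + 55.68·49/132.37 ≈ 121.61, so AQI = 122.
O₃: 0.1014 ∈ [0.0750, 0.1427] ↔ index [101, 150].
101 + (0.1014−0.0750)·(150−101)/(0.1427−0.0750) = 101 + 0.0264·49/0.0677 ≈ 120.11, so AQI = 120.
NO₂ 94: bracket 54–100 → index 51–100; slope 49/46, offset 40.
AQI = 51 + 49/46·40 ≈ 93.61 ⇒ 94.
PM2.5 149.8: bracket 125.5–225.4 → index 201–300; slope 99/99.9, offset 24.3.
AQI = 201 + 99/99.9·24.3 ≈ 225.08 ⇒ 225.
Sub-indices: SO₂→188, CO→131, PM10→122, O₃→120, NO₂→94, PM2.5→225. Overall AQI = max = 225; dominant pollutant is PM2.5.
AQI 225: Very Unhealthy.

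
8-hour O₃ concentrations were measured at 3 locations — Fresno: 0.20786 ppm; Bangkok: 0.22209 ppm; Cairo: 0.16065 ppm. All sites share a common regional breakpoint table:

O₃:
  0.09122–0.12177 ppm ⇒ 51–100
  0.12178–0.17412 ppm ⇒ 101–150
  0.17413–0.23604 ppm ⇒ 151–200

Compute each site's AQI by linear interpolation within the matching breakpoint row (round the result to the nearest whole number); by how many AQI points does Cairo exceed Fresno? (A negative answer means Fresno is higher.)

-41

Fresno: 0.20786 lies in 0.17413–0.23604, so I_lo=151, I_hi=200, C_lo=0.17413, C_hi=0.23604.
(200−151)/(0.23604−0.17413) × (0.20786−0.17413) + 151 = 49/0.06191 × 0.03373 + 151 ≈ 177.70 → 178.
Bangkok: 0.22209 lies in 0.17413–0.23604, so I_lo=151, I_hi=200, C_lo=0.17413, C_hi=0.23604.
(200−151)/(0.23604−0.17413) × (0.22209−0.17413) + 151 = 49/0.06191 × 0.04796 + 151 ≈ 188.96 → 189.
Cairo: 0.16065 lies in 0.12178–0.17412, so I_lo=101, I_hi=150, C_lo=0.12178, C_hi=0.17412.
(150−101)/(0.17412−0.12178) × (0.16065−0.12178) + 101 = 49/0.05234 × 0.03887 + 101 ≈ 137.39 → 137.
AQIs: Fresno=178, Bangkok=189, Cairo=137. Cairo (137) − Fresno (178) = -41.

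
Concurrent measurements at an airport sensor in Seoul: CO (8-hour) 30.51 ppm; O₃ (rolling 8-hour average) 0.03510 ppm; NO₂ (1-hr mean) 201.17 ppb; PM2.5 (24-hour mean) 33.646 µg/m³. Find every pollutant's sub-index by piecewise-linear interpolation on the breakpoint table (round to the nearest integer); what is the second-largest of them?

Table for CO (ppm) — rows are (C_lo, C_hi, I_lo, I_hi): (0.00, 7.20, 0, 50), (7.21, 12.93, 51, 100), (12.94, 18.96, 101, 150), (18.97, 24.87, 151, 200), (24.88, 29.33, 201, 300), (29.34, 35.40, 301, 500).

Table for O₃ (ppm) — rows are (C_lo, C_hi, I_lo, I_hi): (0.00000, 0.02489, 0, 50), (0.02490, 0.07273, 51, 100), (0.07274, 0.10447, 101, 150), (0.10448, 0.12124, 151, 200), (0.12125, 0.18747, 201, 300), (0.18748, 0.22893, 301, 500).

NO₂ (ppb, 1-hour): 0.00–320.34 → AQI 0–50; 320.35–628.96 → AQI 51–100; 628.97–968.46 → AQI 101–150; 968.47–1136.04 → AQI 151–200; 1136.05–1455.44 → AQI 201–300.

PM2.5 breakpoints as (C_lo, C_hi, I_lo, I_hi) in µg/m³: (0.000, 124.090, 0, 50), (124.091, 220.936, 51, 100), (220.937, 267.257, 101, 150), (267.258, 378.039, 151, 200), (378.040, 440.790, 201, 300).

61

CO 30.51: bracket 29.34–35.40 → index 301–500; slope 199/6.06, offset 1.17.
AQI = 301 + 199/6.06·1.17 ≈ 339.42 ⇒ 339.
O₃: 0.03510 lies in 0.02490–0.07273, so I_lo=51, I_hi=100, C_lo=0.02490, C_hi=0.07273.
(100−51)/(0.07273−0.02490) × (0.03510−0.02490) + 51 = 49/0.04783 × 0.01020 + 51 ≈ 61.45 → 61.
NO₂: 201.17 lies in 0.00–320.34, so I_lo=0, I_hi=50, C_lo=0.00, C_hi=320.34.
(50−0)/(320.34−0.00) × (201.17−0.00) + 0 = 50/320.34 × 201.17 + 0 ≈ 31.40 → 31.
PM2.5: row 0.000–124.090 (AQI 0–50). (50−0)·(33.646−0.000)/(124.090−0.000) + 0 = 50·33.646/124.090 + 0 ≈ 13.56 → 14.
Sub-indices: CO→339, O₃→61, NO₂→31, PM2.5→14. Ranked high→low: 339, 61, 31, 14. Second-highest sub-index = 61.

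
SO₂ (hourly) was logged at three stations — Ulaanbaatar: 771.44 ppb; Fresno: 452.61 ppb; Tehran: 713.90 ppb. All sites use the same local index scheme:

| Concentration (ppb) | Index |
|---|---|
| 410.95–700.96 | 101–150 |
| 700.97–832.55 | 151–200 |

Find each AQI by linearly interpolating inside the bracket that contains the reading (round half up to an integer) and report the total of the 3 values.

441

Ulaanbaatar: 771.44 lies in 700.97–832.55, so I_lo=151, I_hi=200, C_lo=700.97, C_hi=832.55.
(200−151)/(832.55−700.97) × (771.44−700.97) + 151 = 49/131.58 × 70.47 + 151 ≈ 177.24 → 177.
Fresno: 452.61 lies in 410.95–700.96, so I_lo=101, I_hi=150, C_lo=410.95, C_hi=700.96.
(150−101)/(700.96−410.95) × (452.61−410.95) + 101 = 49/290.01 × 41.66 + 101 ≈ 108.04 → 108.
Tehran 713.90: bracket 700.97–832.55 → index 151–200; slope 49/131.58, offset 12.93.
AQI = 151 + 49/131.58·12.93 ≈ 155.82 ⇒ 156.
AQIs: Ulaanbaatar=177, Fresno=108, Tehran=156. Sum = 177 + 108 + 156 = 441.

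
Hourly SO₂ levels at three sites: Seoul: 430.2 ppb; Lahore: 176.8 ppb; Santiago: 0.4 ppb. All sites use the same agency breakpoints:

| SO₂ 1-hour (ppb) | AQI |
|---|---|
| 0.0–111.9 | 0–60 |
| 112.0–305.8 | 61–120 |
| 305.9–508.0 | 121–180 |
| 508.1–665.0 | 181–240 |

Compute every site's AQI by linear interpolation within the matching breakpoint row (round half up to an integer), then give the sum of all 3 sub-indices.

Seoul: 430.2 ∈ [305.9, 508.0] ↔ index [121, 180].
121 + (430.2−305.9)·(180−121)/(508.0−305.9) = 121 + 124.3·59/202.1 ≈ 157.29, so AQI = 157.
Lahore: 176.8 ∈ [112.0, 305.8] ↔ index [61, 120].
61 + (176.8−112.0)·(120−61)/(305.8−112.0) = 61 + 64.8·59/193.8 ≈ 80.73, so AQI = 81.
Santiago 0.4: bracket 0.0–111.9 → index 0–60; slope 60/111.9, offset 0.4.
AQI = 0 + 60/111.9·0.4 ≈ 0.21 ⇒ 0.
AQIs: Seoul=157, Lahore=81, Santiago=0. Sum = 157 + 81 + 0 = 238.

238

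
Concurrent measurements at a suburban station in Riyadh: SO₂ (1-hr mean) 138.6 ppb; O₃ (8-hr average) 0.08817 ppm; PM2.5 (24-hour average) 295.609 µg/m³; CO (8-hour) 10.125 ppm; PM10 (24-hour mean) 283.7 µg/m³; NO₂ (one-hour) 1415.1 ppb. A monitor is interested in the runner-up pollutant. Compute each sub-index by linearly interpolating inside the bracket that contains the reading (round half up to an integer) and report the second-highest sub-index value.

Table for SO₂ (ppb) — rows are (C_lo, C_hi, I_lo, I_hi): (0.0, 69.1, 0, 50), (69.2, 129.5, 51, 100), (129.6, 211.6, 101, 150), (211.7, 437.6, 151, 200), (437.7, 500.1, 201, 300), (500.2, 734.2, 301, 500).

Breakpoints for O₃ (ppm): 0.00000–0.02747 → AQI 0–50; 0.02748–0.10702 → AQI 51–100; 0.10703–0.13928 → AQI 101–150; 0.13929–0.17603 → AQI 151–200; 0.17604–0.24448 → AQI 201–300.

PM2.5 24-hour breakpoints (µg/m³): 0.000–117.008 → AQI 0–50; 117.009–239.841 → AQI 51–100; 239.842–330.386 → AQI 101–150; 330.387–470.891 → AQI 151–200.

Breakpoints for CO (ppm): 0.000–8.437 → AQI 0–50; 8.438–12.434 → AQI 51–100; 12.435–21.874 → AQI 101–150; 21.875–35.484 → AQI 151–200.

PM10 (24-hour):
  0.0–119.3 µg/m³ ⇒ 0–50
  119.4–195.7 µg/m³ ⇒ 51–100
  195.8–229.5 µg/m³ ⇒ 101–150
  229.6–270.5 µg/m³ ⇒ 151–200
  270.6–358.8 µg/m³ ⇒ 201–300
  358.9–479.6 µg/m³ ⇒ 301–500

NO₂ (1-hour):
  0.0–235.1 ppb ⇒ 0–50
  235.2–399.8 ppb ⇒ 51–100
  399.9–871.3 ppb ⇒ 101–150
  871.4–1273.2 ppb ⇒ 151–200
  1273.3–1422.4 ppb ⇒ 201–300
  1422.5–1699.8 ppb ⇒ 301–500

216

SO₂: 138.6 lies in 129.6–211.6, so I_lo=101, I_hi=150, C_lo=129.6, C_hi=211.6.
(150−101)/(211.6−129.6) × (138.6−129.6) + 101 = 49/82.0 × 9.0 + 101 ≈ 106.38 → 106.
O₃: 0.08817 ∈ [0.02748, 0.10702] ↔ index [51, 100].
51 + (0.08817−0.02748)·(100−51)/(0.10702−0.02748) = 51 + 0.06069·49/0.07954 ≈ 88.39, so AQI = 88.
PM2.5: 295.609 lies in 239.842–330.386, so I_lo=101, I_hi=150, C_lo=239.842, C_hi=330.386.
(150−101)/(330.386−239.842) × (295.609−239.842) + 101 = 49/90.544 × 55.767 + 101 ≈ 131.18 → 131.
CO: 10.125 ∈ [8.438, 12.434] ↔ index [51, 100].
51 + (10.125−8.438)·(100−51)/(12.434−8.438) = 51 + 1.687·49/3.996 ≈ 71.69, so AQI = 72.
PM10: 283.7 ∈ [270.6, 358.8] ↔ index [201, 300].
201 + (283.7−270.6)·(300−201)/(358.8−270.6) = 201 + 13.1·99/88.2 ≈ 215.70, so AQI = 216.
NO₂: 1415.1 ∈ [1273.3, 1422.4] ↔ index [201, 300].
201 + (1415.1−1273.3)·(300−201)/(1422.4−1273.3) = 201 + 141.8·99/149.1 ≈ 295.15, so AQI = 295.
Sub-indices: SO₂→106, O₃→88, PM2.5→131, CO→72, PM10→216, NO₂→295. Ranked high→low: 295, 216, 131, 106, 88, 72. Second-highest sub-index = 216.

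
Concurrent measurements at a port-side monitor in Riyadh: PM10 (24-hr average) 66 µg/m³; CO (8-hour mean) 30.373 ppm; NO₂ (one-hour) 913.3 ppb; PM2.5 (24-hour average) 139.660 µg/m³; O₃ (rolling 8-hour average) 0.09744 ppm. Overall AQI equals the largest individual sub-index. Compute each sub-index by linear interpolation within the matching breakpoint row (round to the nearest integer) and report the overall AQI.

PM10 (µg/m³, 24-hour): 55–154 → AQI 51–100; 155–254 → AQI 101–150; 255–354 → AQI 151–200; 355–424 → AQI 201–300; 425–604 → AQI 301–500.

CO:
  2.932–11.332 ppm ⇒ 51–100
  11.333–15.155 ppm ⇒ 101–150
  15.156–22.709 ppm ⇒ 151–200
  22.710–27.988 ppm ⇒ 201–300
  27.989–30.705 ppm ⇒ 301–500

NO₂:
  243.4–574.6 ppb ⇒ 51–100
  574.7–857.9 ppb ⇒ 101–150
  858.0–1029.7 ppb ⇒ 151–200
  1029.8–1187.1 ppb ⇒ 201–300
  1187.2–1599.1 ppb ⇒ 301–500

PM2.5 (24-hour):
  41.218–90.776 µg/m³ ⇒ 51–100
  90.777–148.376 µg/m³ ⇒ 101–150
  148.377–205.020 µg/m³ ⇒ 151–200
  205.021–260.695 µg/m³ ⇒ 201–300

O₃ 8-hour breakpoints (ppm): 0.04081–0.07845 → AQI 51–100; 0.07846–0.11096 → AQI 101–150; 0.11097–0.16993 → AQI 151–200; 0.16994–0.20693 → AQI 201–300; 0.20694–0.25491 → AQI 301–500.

476

PM10: row 55–154 (AQI 51–100). (100−51)·(66−55)/(154−55) + 51 = 49·11/99 + 51 ≈ 56.44 → 56.
CO 30.373: bracket 27.989–30.705 → index 301–500; slope 199/2.716, offset 2.384.
AQI = 301 + 199/2.716·2.384 ≈ 475.67 ⇒ 476.
NO₂ 913.3: bracket 858.0–1029.7 → index 151–200; slope 49/171.7, offset 55.3.
AQI = 151 + 49/171.7·55.3 ≈ 166.78 ⇒ 167.
PM2.5: row 90.777–148.376 (AQI 101–150). (150−101)·(139.660−90.777)/(148.376−90.777) + 101 = 49·48.883/57.599 + 101 ≈ 142.59 → 143.
O₃: 0.09744 lies in 0.07846–0.11096, so I_lo=101, I_hi=150, C_lo=0.07846, C_hi=0.11096.
(150−101)/(0.11096−0.07846) × (0.09744−0.07846) + 101 = 49/0.03250 × 0.01898 + 101 ≈ 129.62 → 130.
Sub-indices: PM10→56, CO→476, NO₂→167, PM2.5→143, O₃→130. Overall AQI = max = 476; dominant pollutant is CO.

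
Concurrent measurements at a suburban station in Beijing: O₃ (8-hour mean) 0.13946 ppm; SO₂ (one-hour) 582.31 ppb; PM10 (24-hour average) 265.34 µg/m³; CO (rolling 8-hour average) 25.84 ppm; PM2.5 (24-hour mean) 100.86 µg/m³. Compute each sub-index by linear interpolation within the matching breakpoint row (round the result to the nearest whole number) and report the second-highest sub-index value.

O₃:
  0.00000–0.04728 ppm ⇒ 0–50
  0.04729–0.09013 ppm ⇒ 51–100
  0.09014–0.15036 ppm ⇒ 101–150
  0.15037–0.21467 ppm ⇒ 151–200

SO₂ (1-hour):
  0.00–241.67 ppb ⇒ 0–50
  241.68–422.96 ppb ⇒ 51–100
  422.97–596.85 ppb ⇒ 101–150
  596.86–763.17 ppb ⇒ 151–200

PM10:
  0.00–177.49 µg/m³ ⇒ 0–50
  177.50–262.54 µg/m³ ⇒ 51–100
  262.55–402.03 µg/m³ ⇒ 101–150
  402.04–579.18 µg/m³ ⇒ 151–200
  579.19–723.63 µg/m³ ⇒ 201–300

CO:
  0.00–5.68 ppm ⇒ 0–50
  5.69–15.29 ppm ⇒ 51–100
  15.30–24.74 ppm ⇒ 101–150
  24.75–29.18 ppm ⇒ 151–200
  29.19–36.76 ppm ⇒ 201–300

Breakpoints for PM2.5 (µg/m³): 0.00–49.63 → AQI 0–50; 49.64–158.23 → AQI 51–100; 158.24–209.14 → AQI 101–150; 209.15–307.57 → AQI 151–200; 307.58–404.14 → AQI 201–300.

O₃: row 0.09014–0.15036 (AQI 101–150). (150−101)·(0.13946−0.09014)/(0.15036−0.09014) + 101 = 49·0.04932/0.06022 + 101 ≈ 141.13 → 141.
SO₂: row 422.97–596.85 (AQI 101–150). (150−101)·(582.31−422.97)/(596.85−422.97) + 101 = 49·159.34/173.88 + 101 ≈ 145.90 → 146.
PM10: 265.34 ∈ [262.55, 402.03] ↔ index [101, 150].
101 + (265.34−262.55)·(150−101)/(402.03−262.55) = 101 + 2.79·49/139.48 ≈ 101.98, so AQI = 102.
CO: 25.84 ∈ [24.75, 29.18] ↔ index [151, 200].
151 + (25.84−24.75)·(200−151)/(29.18−24.75) = 151 + 1.09·49/4.43 ≈ 163.06, so AQI = 163.
PM2.5: row 49.64–158.23 (AQI 51–100). (100−51)·(100.86−49.64)/(158.23−49.64) + 51 = 49·51.22/108.59 + 51 ≈ 74.11 → 74.
Sub-indices: O₃→141, SO₂→146, PM10→102, CO→163, PM2.5→74. Ranked high→low: 163, 146, 141, 102, 74. Second-highest sub-index = 146.

146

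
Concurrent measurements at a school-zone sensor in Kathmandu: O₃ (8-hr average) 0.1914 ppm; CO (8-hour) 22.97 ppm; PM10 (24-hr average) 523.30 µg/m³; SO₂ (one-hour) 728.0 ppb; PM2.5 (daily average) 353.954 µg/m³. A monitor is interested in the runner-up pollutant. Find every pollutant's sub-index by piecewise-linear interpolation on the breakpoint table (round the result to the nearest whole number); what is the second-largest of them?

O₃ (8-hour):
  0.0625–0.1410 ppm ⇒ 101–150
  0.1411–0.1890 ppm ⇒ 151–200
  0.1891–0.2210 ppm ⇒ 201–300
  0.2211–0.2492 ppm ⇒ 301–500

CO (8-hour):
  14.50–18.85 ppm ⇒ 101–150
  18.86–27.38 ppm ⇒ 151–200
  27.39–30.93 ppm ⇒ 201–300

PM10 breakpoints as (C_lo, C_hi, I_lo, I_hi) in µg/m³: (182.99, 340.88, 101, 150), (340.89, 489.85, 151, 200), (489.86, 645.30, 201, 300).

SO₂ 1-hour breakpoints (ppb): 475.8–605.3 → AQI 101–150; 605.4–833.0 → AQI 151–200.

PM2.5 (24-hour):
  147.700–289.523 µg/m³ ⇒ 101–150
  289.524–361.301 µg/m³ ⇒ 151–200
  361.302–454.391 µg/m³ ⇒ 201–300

O₃: 0.1914 lies in 0.1891–0.2210, so I_lo=201, I_hi=300, C_lo=0.1891, C_hi=0.2210.
(300−201)/(0.2210−0.1891) × (0.1914−0.1891) + 201 = 99/0.0319 × 0.0023 + 201 ≈ 208.14 → 208.
CO: row 18.86–27.38 (AQI 151–200). (200−151)·(22.97−18.86)/(27.38−18.86) + 151 = 49·4.11/8.52 + 151 ≈ 174.64 → 175.
PM10: 523.30 ∈ [489.86, 645.30] ↔ index [201, 300].
201 + (523.30−489.86)·(300−201)/(645.30−489.86) = 201 + 33.44·99/155.44 ≈ 222.30, so AQI = 222.
SO₂ 728.0: bracket 605.4–833.0 → index 151–200; slope 49/227.6, offset 122.6.
AQI = 151 + 49/227.6·122.6 ≈ 177.39 ⇒ 177.
PM2.5: 353.954 lies in 289.524–361.301, so I_lo=151, I_hi=200, C_lo=289.524, C_hi=361.301.
(200−151)/(361.301−289.524) × (353.954−289.524) + 151 = 49/71.777 × 64.430 + 151 ≈ 194.98 → 195.
Sub-indices: O₃→208, CO→175, PM10→222, SO₂→177, PM2.5→195. Ranked high→low: 222, 208, 195, 177, 175. Second-highest sub-index = 208.

208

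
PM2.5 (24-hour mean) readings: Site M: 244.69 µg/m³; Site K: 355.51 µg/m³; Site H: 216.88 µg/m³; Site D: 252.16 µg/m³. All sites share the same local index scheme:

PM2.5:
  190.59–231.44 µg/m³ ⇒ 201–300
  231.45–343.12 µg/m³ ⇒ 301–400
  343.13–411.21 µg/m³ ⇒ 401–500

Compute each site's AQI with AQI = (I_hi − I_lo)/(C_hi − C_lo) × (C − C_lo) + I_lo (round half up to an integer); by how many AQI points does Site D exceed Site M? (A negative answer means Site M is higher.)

Site M: row 231.45–343.12 (AQI 301–400). (400−301)·(244.69−231.45)/(343.12−231.45) + 301 = 99·13.24/111.67 + 301 ≈ 312.74 → 313.
Site K: row 343.13–411.21 (AQI 401–500). (500−401)·(355.51−343.13)/(411.21−343.13) + 401 = 99·12.38/68.08 + 401 ≈ 419.00 → 419.
Site H: 216.88 lies in 190.59–231.44, so I_lo=201, I_hi=300, C_lo=190.59, C_hi=231.44.
(300−201)/(231.44−190.59) × (216.88−190.59) + 201 = 99/40.85 × 26.29 + 201 ≈ 264.71 → 265.
Site D: row 231.45–343.12 (AQI 301–400). (400−301)·(252.16−231.45)/(343.12−231.45) + 301 = 99·20.71/111.67 + 301 ≈ 319.36 → 319.
AQIs: Site M=313, Site K=419, Site H=265, Site D=319. Site D (319) − Site M (313) = 6.

6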